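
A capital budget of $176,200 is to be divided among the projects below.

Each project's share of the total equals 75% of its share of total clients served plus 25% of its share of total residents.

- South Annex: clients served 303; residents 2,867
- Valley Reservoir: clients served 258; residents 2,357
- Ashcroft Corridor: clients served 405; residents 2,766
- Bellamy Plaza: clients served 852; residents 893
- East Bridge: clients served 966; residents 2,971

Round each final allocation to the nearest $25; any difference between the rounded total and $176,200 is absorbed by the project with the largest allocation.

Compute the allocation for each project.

Clients served total 2,784; residents total 11,854.
Composite weights (75% clients served + 25% residents): South Annex 0.1421; Valley Reservoir 0.1192; Ashcroft Corridor 0.1674; Bellamy Plaza 0.2484; East Bridge 0.3229.
Pro-rata amounts: South Annex 25,036.61; Valley Reservoir 21,005.38; Ashcroft Corridor 29,502.99; Bellamy Plaza 43,760.89; East Bridge 56,894.14.
At nearest $25: South Annex $25,025; Valley Reservoir $21,000; Ashcroft Corridor $29,500; Bellamy Plaza $43,750; East Bridge $56,900. Sum = $176,175.
Difference $176,200 − $176,175 = +$25 applied to largest allocation (East Bridge): East Bridge becomes $56,925.

South Annex: $25,025 | Valley Reservoir: $21,000 | Ashcroft Corridor: $29,500 | Bellamy Plaza: $43,750 | East Bridge: $56,925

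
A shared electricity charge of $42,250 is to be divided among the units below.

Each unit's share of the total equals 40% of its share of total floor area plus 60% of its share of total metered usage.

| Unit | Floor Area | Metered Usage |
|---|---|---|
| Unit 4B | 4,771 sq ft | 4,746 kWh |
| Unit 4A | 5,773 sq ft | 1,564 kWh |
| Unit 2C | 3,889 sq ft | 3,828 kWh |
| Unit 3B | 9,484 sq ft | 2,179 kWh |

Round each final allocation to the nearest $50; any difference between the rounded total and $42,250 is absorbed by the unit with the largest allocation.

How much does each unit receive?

Totals — floor area 23,917, metered usage 12,317.
Composite weights (40% floor area + 60% metered usage): Unit 4B 0.3110; Unit 4A 0.1727; Unit 2C 0.2515; Unit 3B 0.2648.
Proportional shares: Unit 4B 13,139.13; Unit 4A 7,298.18; Unit 2C 10,626.53; Unit 3B 11,186.16.
Rounded to nearest $50: Unit 4B $13,150; Unit 4A $7,300; Unit 2C $10,650; Unit 3B $11,200. Sum = $42,300.
Difference $42,250 − $42,300 = −$50 applied to largest allocation (Unit 4B): Unit 4B becomes $13,100.

Unit 4B: $13,100; Unit 4A: $7,300; Unit 2C: $10,650; Unit 3B: $11,200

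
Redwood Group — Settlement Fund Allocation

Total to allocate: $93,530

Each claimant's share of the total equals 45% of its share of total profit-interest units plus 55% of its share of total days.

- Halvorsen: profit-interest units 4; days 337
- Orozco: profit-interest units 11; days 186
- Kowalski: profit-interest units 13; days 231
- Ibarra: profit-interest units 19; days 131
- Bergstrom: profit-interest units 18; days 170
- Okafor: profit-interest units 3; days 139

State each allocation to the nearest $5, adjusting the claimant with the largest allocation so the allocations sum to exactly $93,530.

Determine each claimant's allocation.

Halvorsen: $16,995 · Orozco: $14,820 · Kowalski: $18,000 · Ibarra: $17,405 · Bergstrom: $18,465 · Okafor: $7,845

Profit-interest units total 68; days total 1,194.
Composite weights (45% profit-interest units + 55% days): Halvorsen 0.1817; Orozco 0.1585; Kowalski 0.1924; Ibarra 0.1861; Bergstrom 0.1974; Okafor 0.0839.
Unrounded shares: Halvorsen 16,994.88; Orozco 14,821.93; Kowalski 17,998.58; Ibarra 17,403.94; Bergstrom 18,465.24; Okafor 7,845.43.
After rounding ($5): Halvorsen $16,995; Orozco $14,820; Kowalski $18,000; Ibarra $17,405; Bergstrom $18,465; Okafor $7,845. Sum = $93,530.
No rounding difference to absorb.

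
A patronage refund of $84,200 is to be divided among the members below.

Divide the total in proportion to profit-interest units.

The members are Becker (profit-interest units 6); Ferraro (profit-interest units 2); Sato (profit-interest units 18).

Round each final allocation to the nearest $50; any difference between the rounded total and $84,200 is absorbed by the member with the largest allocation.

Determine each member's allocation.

Becker: $19,450 | Ferraro: $6,500 | Sato: $58,250

Profit-interest units total: 26.
Unrounded shares: Becker 6/26 × $84,200 = 19,430.77; Ferraro 2/26 × $84,200 = 6,476.92; Sato 18/26 × $84,200 = 58,292.31.
After rounding ($50): Becker $19,450; Ferraro $6,500; Sato $58,300. Sum = $84,250.
Difference $84,200 − $84,250 = −$50 applied to largest allocation (Sato): Sato becomes $58,250.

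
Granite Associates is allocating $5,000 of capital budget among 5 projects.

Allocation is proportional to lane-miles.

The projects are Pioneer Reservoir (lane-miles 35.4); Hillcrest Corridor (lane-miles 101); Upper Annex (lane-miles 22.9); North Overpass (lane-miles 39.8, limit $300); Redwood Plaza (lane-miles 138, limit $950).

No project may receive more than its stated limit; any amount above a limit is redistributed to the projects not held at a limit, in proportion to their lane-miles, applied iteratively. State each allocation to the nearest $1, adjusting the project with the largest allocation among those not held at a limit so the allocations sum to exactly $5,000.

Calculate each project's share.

Sum of lane-miles: 337.1.
Unconstrained shares: Pioneer Reservoir 525.07; Hillcrest Corridor 1,498.07; Upper Annex 339.66; North Overpass 590.33; Redwood Plaza 2,046.87.
Held at cap: North Overpass ($300), Redwood Plaza ($950); remaining pool $3,750 reallocated over remaining lane-miles 159.3.
Remaining shares: Pioneer Reservoir 833.33 → $833; Hillcrest Corridor 2,377.59 → $2,378; Upper Annex 539.08 → $539.

Pioneer Reservoir: $833 | Hillcrest Corridor: $2,378 | Upper Annex: $539 | North Overpass: $300 | Redwood Plaza: $950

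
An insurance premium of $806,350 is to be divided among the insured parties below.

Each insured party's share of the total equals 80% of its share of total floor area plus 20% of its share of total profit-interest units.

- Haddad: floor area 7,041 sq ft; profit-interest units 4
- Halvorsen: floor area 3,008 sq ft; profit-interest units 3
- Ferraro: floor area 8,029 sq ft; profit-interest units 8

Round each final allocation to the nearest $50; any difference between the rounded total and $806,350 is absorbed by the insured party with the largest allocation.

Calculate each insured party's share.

Haddad: $294,250 · Halvorsen: $139,600 · Ferraro: $372,500

Totals — floor area 18,078, profit-interest units 15.
Combined weights (80% floor area + 20% profit-interest units): Haddad 0.3649; Halvorsen 0.1731; Ferraro 0.4620.
Pro-rata amounts: Haddad 294,250.40; Halvorsen 139,588.92; Ferraro 372,510.68.
After rounding ($50): Haddad $294,250; Halvorsen $139,600; Ferraro $372,500. Sum = $806,350.
Rounded total matches; no reconciliation needed.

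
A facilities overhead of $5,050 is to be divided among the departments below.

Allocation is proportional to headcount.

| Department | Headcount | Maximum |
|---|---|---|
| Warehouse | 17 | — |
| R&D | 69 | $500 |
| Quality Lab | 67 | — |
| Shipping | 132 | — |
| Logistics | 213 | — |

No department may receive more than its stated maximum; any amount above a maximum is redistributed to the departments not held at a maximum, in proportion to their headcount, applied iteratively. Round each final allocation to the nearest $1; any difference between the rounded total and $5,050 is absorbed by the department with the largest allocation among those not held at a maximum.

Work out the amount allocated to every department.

Warehouse: $180 | R&D: $500 | Quality Lab: $711 | Shipping: $1,400 | Logistics: $2,259

Sum of headcount: 498.
Unconstrained shares: Warehouse 172.39; R&D 699.70; Quality Lab 679.42; Shipping 1,338.55; Logistics 2,159.94.
Held at cap: R&D ($500); remaining pool $4,550 reallocated over remaining headcount 429.
Redistributed shares: Warehouse 180.30 → $180; Quality Lab 710.61 → $711; Shipping 1,400.00 → $1,400; Logistics 2,259.09 → $2,259.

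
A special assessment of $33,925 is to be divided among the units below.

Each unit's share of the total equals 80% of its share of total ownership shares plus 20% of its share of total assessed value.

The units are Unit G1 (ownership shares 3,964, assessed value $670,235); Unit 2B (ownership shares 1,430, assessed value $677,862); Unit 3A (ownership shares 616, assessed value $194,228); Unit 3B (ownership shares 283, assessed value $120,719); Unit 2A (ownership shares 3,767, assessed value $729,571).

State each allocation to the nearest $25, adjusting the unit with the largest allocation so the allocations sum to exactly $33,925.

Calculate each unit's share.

Unit G1: $12,600 | Unit 2B: $5,775 | Unit 3A: $2,225 | Unit 3B: $1,100 | Unit 2A: $12,225

Totals — ownership shares 10,060, assessed value 2,392,615.
Combined weights (80% ownership shares + 20% assessed value): Unit G1 0.3713; Unit 2B 0.1704; Unit 3A 0.0652; Unit 3B 0.0326; Unit 2A 0.3605.
Raw shares: Unit G1 12,594.79; Unit 2B 5,780.16; Unit 3A 2,212.65; Unit 3B 1,105.82; Unit 2A 12,231.59.
At nearest $25: Unit G1 $12,600; Unit 2B $5,775; Unit 3A $2,225; Unit 3B $1,100; Unit 2A $12,225. Sum = $33,925.
Sum already equals the total — no adjustment.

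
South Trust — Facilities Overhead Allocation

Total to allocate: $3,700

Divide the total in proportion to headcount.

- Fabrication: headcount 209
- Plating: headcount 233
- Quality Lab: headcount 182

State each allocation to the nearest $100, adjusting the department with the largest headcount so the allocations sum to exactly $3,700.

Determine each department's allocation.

Fabrication: $1,200 · Plating: $1,400 · Quality Lab: $1,100

Total headcount = 209 + 233 + 182 = 624.
Pro-rata amounts: Fabrication 1,239.26; Plating 1,381.57; Quality Lab 1,079.17.
Rounded to nearest $100: Fabrication $1,200; Plating $1,400; Quality Lab $1,100. Sum = $3,700.
Sum already equals the total — no adjustment.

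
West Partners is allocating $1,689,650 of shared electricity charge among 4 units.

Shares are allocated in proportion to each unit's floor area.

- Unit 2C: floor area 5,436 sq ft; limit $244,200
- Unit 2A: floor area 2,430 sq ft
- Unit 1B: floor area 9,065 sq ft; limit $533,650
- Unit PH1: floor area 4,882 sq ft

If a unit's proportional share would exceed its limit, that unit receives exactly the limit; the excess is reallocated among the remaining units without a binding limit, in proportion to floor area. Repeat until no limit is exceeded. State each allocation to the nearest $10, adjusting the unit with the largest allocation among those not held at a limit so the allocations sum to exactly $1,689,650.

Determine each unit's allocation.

Combined floor area = 21,813.
Pro-rata shares before constraints: Unit 2C 421,076.30; Unit 2A 188,229.47; Unit 1B 702,181.14; Unit PH1 378,163.08.
Held at cap: Unit 2C ($244,200), Unit 1B ($533,650); balance $911,800 reallocated over remaining floor area 7,312.
Redistributed shares: Unit 2A 303,018.87 → $303,020; Unit PH1 608,781.13 → $608,780.

Unit 2C: $244,200 | Unit 2A: $303,020 | Unit 1B: $533,650 | Unit PH1: $608,780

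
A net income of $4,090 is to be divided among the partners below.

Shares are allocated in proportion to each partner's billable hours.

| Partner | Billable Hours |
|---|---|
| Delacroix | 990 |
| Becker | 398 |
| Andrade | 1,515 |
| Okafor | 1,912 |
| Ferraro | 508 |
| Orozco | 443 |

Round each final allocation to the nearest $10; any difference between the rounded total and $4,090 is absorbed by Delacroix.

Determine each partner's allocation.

Delacroix: $710 · Becker: $280 · Andrade: $1,070 · Okafor: $1,360 · Ferraro: $360 · Orozco: $310

Total billable hours = 5,766.
Raw shares: Delacroix 990/5,766 × $4,090 = 702.24; Becker 398/5,766 × $4,090 = 282.31; Andrade 1,515/5,766 × $4,090 = 1,074.64; Okafor 1,912/5,766 × $4,090 = 1,356.24; Ferraro 508/5,766 × $4,090 = 360.34; Orozco 443/5,766 × $4,090 = 314.23.
Rounded to nearest $10: Delacroix $700; Becker $280; Andrade $1,070; Okafor $1,360; Ferraro $360; Orozco $310. Sum = $4,080.
Difference $4,090 − $4,080 = +$10 applied to Delacroix: Delacroix becomes $710.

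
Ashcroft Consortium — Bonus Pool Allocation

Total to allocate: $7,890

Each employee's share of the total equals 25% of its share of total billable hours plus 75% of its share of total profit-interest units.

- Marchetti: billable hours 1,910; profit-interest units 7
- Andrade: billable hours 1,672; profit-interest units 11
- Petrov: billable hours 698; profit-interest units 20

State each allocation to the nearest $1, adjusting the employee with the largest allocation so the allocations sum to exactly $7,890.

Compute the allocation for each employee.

Marchetti: $1,970; Andrade: $2,484; Petrov: $3,436

Billable hours total 4,280; profit-interest units total 38.
Combined weights (25% billable hours + 75% profit-interest units): Marchetti 0.2497; Andrade 0.3148; Petrov 0.4355.
Proportional shares: Marchetti 1,970.32; Andrade 2,483.53; Petrov 3,436.16.
Rounded to nearest $1: Marchetti $1,970; Andrade $2,484; Petrov $3,436. Sum = $7,890.
Rounded total matches; no reconciliation needed.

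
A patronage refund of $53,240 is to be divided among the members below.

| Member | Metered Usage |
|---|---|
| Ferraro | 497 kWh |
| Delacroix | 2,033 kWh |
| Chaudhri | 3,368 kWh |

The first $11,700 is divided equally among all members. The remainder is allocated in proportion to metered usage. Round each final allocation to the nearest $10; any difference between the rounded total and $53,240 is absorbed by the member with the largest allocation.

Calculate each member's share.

Ferraro: $7,400 · Delacroix: $18,220 · Chaudhri: $27,620

First tranche $11,700 split equally: $3,900 each.
Remainder $41,540 by metered usage (total 5,898): Ferraro 3,500.40 → $3,500; Delacroix 14,318.55 → $14,320; Chaudhri 23,721.04 → $23,720.
Totals: Ferraro $3,900 + $3,500 = $7,400; Delacroix $3,900 + $14,320 = $18,220; Chaudhri $3,900 + $23,720 = $27,620.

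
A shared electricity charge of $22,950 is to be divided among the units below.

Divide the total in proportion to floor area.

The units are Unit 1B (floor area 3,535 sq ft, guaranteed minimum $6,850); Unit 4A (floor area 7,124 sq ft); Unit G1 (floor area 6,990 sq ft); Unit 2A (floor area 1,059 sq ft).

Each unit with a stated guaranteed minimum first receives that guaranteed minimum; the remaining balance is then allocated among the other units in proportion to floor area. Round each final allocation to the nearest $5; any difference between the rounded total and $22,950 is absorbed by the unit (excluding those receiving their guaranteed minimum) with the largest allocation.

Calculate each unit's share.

Unit 1B: $6,850 | Unit 4A: $7,560 | Unit G1: $7,415 | Unit 2A: $1,125

Fund the minimums — Unit 1B $6,850. Remaining pool $16,100.
Remaining pool split over remaining floor area 15,173: Unit 4A 7,559.24 → $7,560; Unit G1 7,417.06 → $7,415; Unit 2A 1,123.70 → $1,125.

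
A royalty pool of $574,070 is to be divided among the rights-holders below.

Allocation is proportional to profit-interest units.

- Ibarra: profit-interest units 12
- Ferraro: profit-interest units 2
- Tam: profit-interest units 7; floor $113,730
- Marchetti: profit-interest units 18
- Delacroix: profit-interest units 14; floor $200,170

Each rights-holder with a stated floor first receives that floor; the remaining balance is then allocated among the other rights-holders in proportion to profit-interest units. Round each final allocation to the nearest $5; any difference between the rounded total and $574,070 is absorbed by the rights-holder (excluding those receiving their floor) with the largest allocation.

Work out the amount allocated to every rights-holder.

Minimums first: Tam $113,730; Delacroix $200,170. Residual $260,170.
Residual split over remaining profit-interest units 32: Ibarra 97,563.75 → $97,565; Ferraro 16,260.62 → $16,260; Marchetti 146,345.62 → $146,345.

Ibarra: $97,565 | Ferraro: $16,260 | Tam: $113,730 | Marchetti: $146,345 | Delacroix: $200,170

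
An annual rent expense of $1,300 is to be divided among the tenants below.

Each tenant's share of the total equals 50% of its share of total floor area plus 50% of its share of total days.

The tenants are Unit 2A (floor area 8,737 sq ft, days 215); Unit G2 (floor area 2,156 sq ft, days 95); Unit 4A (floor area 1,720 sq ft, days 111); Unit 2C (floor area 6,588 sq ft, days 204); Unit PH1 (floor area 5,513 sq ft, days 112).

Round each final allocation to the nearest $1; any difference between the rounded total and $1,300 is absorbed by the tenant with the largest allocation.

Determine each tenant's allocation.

Totals — floor area 24,714, days 737.
Composite weights (50% floor area + 50% days): Unit 2A 0.3226; Unit G2 0.1081; Unit 4A 0.1101; Unit 2C 0.2717; Unit PH1 0.1875.
Raw shares: Unit 2A 419.41; Unit G2 140.49; Unit 4A 143.13; Unit 2C 353.19; Unit PH1 243.78.
At nearest $1: Unit 2A $419; Unit G2 $140; Unit 4A $143; Unit 2C $353; Unit PH1 $244. Sum = $1,299.
Difference $1,300 − $1,299 = +$1 applied to largest allocation (Unit 2A): Unit 2A becomes $420.

Unit 2A: $420 · Unit G2: $140 · Unit 4A: $143 · Unit 2C: $353 · Unit PH1: $244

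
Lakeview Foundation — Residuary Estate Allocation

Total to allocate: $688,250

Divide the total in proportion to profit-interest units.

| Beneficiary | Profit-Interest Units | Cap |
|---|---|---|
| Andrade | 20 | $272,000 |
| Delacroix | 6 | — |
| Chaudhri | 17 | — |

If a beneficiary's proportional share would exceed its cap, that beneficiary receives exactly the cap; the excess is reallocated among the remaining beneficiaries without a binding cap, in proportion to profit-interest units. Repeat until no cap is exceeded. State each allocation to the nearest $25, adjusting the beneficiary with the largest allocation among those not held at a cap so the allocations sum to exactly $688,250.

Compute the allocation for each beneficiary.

Total profit-interest units = 43.
Proportional shares (ignoring caps): Andrade 320,116.28; Delacroix 96,034.88; Chaudhri 272,098.84.
Held at cap: Andrade ($272,000); residual $416,250 reallocated over remaining profit-interest units 23.
Redistributed shares: Delacroix 108,586.96 → $108,575; Chaudhri 307,663.04 → $307,675.

Andrade: $272,000; Delacroix: $108,575; Chaudhri: $307,675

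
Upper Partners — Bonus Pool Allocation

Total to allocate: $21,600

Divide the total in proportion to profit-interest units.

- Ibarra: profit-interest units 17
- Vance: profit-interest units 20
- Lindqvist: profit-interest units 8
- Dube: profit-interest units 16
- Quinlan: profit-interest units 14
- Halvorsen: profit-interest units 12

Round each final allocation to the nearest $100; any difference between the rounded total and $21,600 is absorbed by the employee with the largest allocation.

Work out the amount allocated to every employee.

Ibarra: $4,200 · Vance: $4,900 · Lindqvist: $2,000 · Dube: $4,000 · Quinlan: $3,500 · Halvorsen: $3,000

Profit-interest units total: 87.
Unrounded shares: Ibarra 17/87 × $21,600 = 4,220.69; Vance 20/87 × $21,600 = 4,965.52; Lindqvist 8/87 × $21,600 = 1,986.21; Dube 16/87 × $21,600 = 3,972.41; Quinlan 14/87 × $21,600 = 3,475.86; Halvorsen 12/87 × $21,600 = 2,979.31.
At nearest $100: Ibarra $4,200; Vance $5,000; Lindqvist $2,000; Dube $4,000; Quinlan $3,500; Halvorsen $3,000. Sum = $21,700.
Difference $21,600 − $21,700 = −$100 applied to largest allocation (Vance): Vance becomes $4,900.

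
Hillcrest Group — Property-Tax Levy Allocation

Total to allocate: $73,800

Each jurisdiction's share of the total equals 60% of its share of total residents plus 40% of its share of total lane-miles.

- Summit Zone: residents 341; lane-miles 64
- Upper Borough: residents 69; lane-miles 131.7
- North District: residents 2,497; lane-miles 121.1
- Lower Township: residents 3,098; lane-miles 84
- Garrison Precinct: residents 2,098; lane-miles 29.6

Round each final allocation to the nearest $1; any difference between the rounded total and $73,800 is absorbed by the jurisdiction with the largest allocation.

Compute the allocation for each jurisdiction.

Totals — residents 8,103, lane-miles 430.4.
Composite weights (60% residents + 40% lane-miles): Summit Zone 0.0847; Upper Borough 0.1275; North District 0.2974; Lower Township 0.3075; Garrison Precinct 0.1829.
Raw shares: Summit Zone 6,253.03; Upper Borough 9,410.02; North District 21,951.14; Lower Township 22,690.80; Garrison Precinct 13,495.01.
After rounding ($1): Summit Zone $6,253; Upper Borough $9,410; North District $21,951; Lower Township $22,691; Garrison Precinct $13,495. Sum = $73,800.
No rounding difference to absorb.

Summit Zone: $6,253; Upper Borough: $9,410; North District: $21,951; Lower Township: $22,691; Garrison Precinct: $13,495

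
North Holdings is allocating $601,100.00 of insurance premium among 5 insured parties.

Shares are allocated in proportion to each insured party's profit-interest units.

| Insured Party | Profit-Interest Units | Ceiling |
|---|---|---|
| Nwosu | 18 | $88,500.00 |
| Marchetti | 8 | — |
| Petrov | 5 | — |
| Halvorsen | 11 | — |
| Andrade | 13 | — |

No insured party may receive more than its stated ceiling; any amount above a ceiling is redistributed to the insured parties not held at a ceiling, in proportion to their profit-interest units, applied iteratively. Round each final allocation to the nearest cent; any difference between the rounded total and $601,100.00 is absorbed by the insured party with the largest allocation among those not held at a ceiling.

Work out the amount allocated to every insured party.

Nwosu: $88,500.00; Marchetti: $110,832.43; Petrov: $69,270.27; Halvorsen: $152,394.59; Andrade: $180,102.71

Profit-interest units total: 55.
Unconstrained shares: Nwosu 196,723.6364; Marchetti 87,432.7273; Petrov 54,645.4545; Halvorsen 120,220.0000; Andrade 142,078.1818.
Capped: Nwosu ($88,500.00); balance $512,600.00 reallocated over remaining profit-interest units 37.
Remaining shares: Marchetti 110,832.4324 → $110,832.43; Petrov 69,270.2703 → $69,270.27; Halvorsen 152,394.5946 → $152,394.59; Andrade 180,102.7027 → $180,102.70.
Rounding difference +$0.01 applied to Andrade → $180,102.71.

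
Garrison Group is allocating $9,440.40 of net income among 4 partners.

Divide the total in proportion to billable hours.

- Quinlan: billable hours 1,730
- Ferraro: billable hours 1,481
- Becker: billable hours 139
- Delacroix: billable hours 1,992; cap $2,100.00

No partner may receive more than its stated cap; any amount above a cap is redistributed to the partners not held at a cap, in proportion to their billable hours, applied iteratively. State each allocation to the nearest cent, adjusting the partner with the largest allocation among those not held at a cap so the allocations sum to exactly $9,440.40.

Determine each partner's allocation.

Total billable hours = 5,342.
Unconstrained shares: Quinlan 3,057.2617; Ferraro 2,617.2281; Becker 245.6413; Delacroix 3,520.2690.
Capped: Delacroix ($2,100.00); balance $7,340.40 reallocated over remaining billable hours 3,350.
Redistributed shares: Quinlan 3,790.7140 → $3,790.71; Ferraro 3,245.1141 → $3,245.11; Becker 304.5718 → $304.57.
Rounding difference +$0.01 applied to Quinlan → $3,790.72.

Quinlan: $3,790.72 · Ferraro: $3,245.11 · Becker: $304.57 · Delacroix: $2,100.00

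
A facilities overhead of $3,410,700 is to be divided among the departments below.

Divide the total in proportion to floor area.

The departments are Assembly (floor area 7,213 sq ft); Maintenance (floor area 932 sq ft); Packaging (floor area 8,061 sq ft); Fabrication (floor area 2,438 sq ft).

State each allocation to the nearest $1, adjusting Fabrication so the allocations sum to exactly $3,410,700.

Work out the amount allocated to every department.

Assembly: $1,319,533 · Maintenance: $170,498 · Packaging: $1,474,665 · Fabrication: $446,004

Total floor area = 18,644.
Unrounded shares: Assembly 7,213/18,644 × $3,410,700 = 1,319,533.31; Maintenance 932/18,644 × $3,410,700 = 170,498.41; Packaging 8,061/18,644 × $3,410,700 = 1,474,664.92; Fabrication 2,438/18,644 × $3,410,700 = 446,003.36.
At nearest $1: Assembly $1,319,533; Maintenance $170,498; Packaging $1,474,665; Fabrication $446,003. Sum = $3,410,699.
Difference $3,410,700 − $3,410,699 = +$1 applied to Fabrication: Fabrication becomes $446,004.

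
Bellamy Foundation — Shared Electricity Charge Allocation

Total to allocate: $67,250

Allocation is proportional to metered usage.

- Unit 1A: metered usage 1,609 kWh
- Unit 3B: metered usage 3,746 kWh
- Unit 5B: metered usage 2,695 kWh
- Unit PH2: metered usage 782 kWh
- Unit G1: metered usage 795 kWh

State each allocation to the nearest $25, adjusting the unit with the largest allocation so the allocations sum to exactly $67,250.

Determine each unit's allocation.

Combined metered usage = 9,627.
Pro-rata amounts: Unit 1A 1,609/9,627 × $67,250 = 11,239.77; Unit 3B 3,746/9,627 × $67,250 = 26,167.91; Unit 5B 2,695/9,627 × $67,250 = 18,826.09; Unit PH2 782/9,627 × $67,250 = 5,462.71; Unit G1 795/9,627 × $67,250 = 5,553.52.
After rounding ($25): Unit 1A $11,250; Unit 3B $26,175; Unit 5B $18,825; Unit PH2 $5,475; Unit G1 $5,550. Sum = $67,275.
Difference $67,250 − $67,275 = −$25 applied to largest allocation (Unit 3B): Unit 3B becomes $26,150.

Unit 1A: $11,250; Unit 3B: $26,150; Unit 5B: $18,825; Unit PH2: $5,475; Unit G1: $5,550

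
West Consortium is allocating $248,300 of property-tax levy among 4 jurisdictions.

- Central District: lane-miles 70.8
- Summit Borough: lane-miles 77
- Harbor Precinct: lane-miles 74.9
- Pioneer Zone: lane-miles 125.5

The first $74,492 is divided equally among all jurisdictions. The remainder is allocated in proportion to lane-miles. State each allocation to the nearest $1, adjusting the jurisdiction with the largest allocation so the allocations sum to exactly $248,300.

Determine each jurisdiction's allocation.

$74,492 shared equally gives $18,623 per jurisdiction.
Remainder $173,808 by lane-miles (total 348.2): Central District 35,340.63 → $35,341; Summit Borough 38,435.43 → $38,435; Harbor Precinct 37,387.19 → $37,387; Pioneer Zone 62,644.76 → $62,645.
Totals: Central District $18,623 + $35,341 = $53,964; Summit Borough $18,623 + $38,435 = $57,058; Harbor Precinct $18,623 + $37,387 = $56,010; Pioneer Zone $18,623 + $62,645 = $81,268.

Central District: $53,964 · Summit Borough: $57,058 · Harbor Precinct: $56,010 · Pioneer Zone: $81,268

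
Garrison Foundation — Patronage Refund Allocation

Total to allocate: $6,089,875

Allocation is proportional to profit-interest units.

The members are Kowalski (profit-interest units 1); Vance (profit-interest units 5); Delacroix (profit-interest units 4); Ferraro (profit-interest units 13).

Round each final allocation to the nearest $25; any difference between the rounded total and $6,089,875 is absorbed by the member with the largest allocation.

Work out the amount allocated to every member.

Combined profit-interest units = 23.
Raw shares: Kowalski 1/23 × $6,089,875 = 264,777.17; Vance 5/23 × $6,089,875 = 1,323,885.87; Delacroix 4/23 × $6,089,875 = 1,059,108.70; Ferraro 13/23 × $6,089,875 = 3,442,103.26.
At nearest $25: Kowalski $264,775; Vance $1,323,875; Delacroix $1,059,100; Ferraro $3,442,100. Sum = $6,089,850.
Difference $6,089,875 − $6,089,850 = +$25 applied to largest allocation (Ferraro): Ferraro becomes $3,442,125.

Kowalski: $264,775 | Vance: $1,323,875 | Delacroix: $1,059,100 | Ferraro: $3,442,125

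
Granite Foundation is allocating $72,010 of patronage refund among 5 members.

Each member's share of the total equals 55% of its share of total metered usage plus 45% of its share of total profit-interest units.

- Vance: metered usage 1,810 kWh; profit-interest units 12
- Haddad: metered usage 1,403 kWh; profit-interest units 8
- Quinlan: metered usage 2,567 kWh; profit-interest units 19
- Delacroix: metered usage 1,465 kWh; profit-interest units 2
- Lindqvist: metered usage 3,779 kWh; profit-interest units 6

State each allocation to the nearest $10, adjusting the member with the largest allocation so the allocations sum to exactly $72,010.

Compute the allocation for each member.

Totals — metered usage 11,024, profit-interest units 47.
Composite weights (55% metered usage + 45% profit-interest units): Vance 0.2052; Haddad 0.1466; Quinlan 0.3100; Delacroix 0.0922; Lindqvist 0.2460.
Unrounded shares: Vance 14,776.21; Haddad 10,556.16; Quinlan 22,322.05; Delacroix 6,642.16; Lindqvist 17,713.41.
After rounding ($10): Vance $14,780; Haddad $10,560; Quinlan $22,320; Delacroix $6,640; Lindqvist $17,710. Sum = $72,010.
No rounding difference to absorb.

Vance: $14,780 · Haddad: $10,560 · Quinlan: $22,320 · Delacroix: $6,640 · Lindqvist: $17,710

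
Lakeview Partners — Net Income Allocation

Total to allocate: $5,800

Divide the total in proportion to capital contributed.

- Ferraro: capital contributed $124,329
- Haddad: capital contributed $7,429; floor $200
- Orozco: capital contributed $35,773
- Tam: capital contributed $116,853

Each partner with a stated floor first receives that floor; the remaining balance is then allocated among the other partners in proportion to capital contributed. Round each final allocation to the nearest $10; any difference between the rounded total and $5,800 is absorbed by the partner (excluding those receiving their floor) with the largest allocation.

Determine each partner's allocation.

Ferraro: $2,520 | Haddad: $200 | Orozco: $720 | Tam: $2,360

Minimums first: Haddad $200. Balance $5,600.
Balance split over remaining capital contributed 276,955: Ferraro 2,513.92 → $2,510; Orozco 723.33 → $720; Tam 2,362.75 → $2,360.
Rounding difference +$10 applied to Ferraro → $2,520.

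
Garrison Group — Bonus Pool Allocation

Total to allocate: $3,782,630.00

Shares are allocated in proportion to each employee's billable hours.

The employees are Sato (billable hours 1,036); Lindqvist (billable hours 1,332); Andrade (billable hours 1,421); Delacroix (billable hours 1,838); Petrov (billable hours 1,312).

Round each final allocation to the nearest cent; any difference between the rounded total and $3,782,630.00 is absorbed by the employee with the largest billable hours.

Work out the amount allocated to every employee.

Combined billable hours = 1,036 + 1,332 + 1,421 + 1,838 + 1,312 = 6,939.
Raw shares: Sato 564,750.6384; Lindqvist 726,107.9637; Andrade 774,624.1865; Delacroix 1,001,941.7697; Petrov 715,205.4417.
At nearest cent: Sato $564,750.64; Lindqvist $726,107.96; Andrade $774,624.19; Delacroix $1,001,941.77; Petrov $715,205.44. Sum = $3,782,630.00.
No rounding difference to absorb.

Sato: $564,750.64 · Lindqvist: $726,107.96 · Andrade: $774,624.19 · Delacroix: $1,001,941.77 · Petrov: $715,205.44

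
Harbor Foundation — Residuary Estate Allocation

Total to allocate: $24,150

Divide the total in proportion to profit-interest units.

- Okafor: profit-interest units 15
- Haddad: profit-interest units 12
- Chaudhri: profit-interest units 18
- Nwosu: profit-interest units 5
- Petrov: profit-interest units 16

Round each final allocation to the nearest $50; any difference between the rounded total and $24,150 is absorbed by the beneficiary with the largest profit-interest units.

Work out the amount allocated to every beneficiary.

Okafor: $5,500 · Haddad: $4,400 · Chaudhri: $6,550 · Nwosu: $1,850 · Petrov: $5,850

Total profit-interest units = 66.
Unrounded shares: Okafor 15/66 × $24,150 = 5,488.64; Haddad 12/66 × $24,150 = 4,390.91; Chaudhri 18/66 × $24,150 = 6,586.36; Nwosu 5/66 × $24,150 = 1,829.55; Petrov 16/66 × $24,150 = 5,854.55.
At nearest $50: Okafor $5,500; Haddad $4,400; Chaudhri $6,600; Nwosu $1,850; Petrov $5,850. Sum = $24,200.
Difference $24,150 − $24,200 = −$50 applied to largest profit-interest units (Chaudhri): Chaudhri becomes $6,550.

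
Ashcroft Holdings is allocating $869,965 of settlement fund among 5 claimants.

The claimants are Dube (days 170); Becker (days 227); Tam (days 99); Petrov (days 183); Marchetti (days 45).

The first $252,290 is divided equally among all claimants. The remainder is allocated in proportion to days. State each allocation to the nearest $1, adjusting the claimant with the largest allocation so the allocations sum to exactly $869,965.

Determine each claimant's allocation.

$252,290 shared equally gives $50,458 per claimant.
Remainder $617,675 by days (total 724): Dube 145,034.19 → $145,034; Becker 193,663.29 → $193,663; Tam 84,461.08 → $84,461; Petrov 156,125.03 → $156,125; Marchetti 38,391.40 → $38,391.
Rounding difference +$1 on remainder applied to Becker.
Totals: Dube $50,458 + $145,034 = $195,492; Becker $50,458 + $193,664 = $244,122; Tam $50,458 + $84,461 = $134,919; Petrov $50,458 + $156,125 = $206,583; Marchetti $50,458 + $38,391 = $88,849.

Dube: $195,492 | Becker: $244,122 | Tam: $134,919 | Petrov: $206,583 | Marchetti: $88,849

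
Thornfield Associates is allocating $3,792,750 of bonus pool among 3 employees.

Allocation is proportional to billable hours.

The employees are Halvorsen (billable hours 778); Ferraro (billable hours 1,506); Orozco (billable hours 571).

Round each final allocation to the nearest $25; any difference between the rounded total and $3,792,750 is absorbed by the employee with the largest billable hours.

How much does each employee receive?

Sum of billable hours: 778 + 1,506 + 571 = 2,855.
Unrounded shares: Halvorsen 1,033,540.98; Ferraro 2,000,659.02; Orozco 758,550.00.
At nearest $25: Halvorsen $1,033,550; Ferraro $2,000,650; Orozco $758,550. Sum = $3,792,750.
No rounding difference to absorb.

Halvorsen: $1,033,550; Ferraro: $2,000,650; Orozco: $758,550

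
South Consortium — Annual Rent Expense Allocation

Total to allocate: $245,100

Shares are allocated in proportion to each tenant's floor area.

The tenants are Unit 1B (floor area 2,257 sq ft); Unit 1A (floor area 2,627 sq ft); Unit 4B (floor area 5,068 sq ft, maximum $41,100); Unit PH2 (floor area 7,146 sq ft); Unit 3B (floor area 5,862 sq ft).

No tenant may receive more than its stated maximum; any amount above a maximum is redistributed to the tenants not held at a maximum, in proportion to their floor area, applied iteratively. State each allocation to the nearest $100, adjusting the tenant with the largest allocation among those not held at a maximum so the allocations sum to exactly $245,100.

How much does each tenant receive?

Total floor area = 22,960.
Unconstrained shares: Unit 1B 24,093.67; Unit 1A 28,043.45; Unit 4B 54,101.34; Unit PH2 76,284.17; Unit 3B 62,577.36.
Cap binds for Unit 4B ($41,100); remaining pool $204,000 reallocated over remaining floor area 17,892.
Redistributed shares: Unit 1B 25,733.74 → $25,700; Unit 1A 29,952.38 → $30,000; Unit PH2 81,476.86 → $81,500; Unit 3B 66,837.02 → $66,800.

Unit 1B: $25,700; Unit 1A: $30,000; Unit 4B: $41,100; Unit PH2: $81,500; Unit 3B: $66,800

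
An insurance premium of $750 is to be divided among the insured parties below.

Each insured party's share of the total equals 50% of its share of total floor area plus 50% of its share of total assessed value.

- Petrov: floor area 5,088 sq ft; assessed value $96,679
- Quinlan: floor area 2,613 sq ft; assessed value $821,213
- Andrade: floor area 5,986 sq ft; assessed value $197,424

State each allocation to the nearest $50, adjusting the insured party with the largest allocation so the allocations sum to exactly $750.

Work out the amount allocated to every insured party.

Totals — floor area 13,687, assessed value 1,115,316.
Composite weights (50% floor area + 50% assessed value): Petrov 0.2292; Quinlan 0.4636; Andrade 0.3072.
Raw shares: Petrov 171.91; Quinlan 347.71; Andrade 230.39.
Rounded to nearest $50: Petrov $150; Quinlan $350; Andrade $250. Sum = $750.
No rounding difference to absorb.

Petrov: $150; Quinlan: $350; Andrade: $250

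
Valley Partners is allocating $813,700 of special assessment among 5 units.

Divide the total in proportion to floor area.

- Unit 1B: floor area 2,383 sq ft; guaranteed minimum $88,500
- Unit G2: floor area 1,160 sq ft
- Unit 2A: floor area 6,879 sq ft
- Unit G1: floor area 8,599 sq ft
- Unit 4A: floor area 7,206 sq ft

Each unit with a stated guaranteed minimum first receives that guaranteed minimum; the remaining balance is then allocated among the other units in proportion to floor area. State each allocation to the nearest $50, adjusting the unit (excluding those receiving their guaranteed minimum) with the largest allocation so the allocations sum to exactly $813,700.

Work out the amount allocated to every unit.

Unit 1B: $88,500; Unit G2: $35,300; Unit 2A: $209,200; Unit G1: $261,550; Unit 4A: $219,150

Minimums first: Unit 1B $88,500. Remaining pool $725,200.
Remaining pool split over remaining floor area 23,844: Unit G2 35,280.66 → $35,300; Unit 2A 209,220.38 → $209,200; Unit G1 261,533.08 → $261,550; Unit 4A 219,165.88 → $219,150.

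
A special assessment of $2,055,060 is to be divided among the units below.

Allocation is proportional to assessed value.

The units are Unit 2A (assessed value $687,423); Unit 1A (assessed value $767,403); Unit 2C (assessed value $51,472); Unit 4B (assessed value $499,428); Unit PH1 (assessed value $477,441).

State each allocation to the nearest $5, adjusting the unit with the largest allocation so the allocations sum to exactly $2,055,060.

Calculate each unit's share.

Unit 2A: $568,910; Unit 1A: $635,095; Unit 2C: $42,600; Unit 4B: $413,325; Unit PH1: $395,130

Sum of assessed value: 2,483,167.
Unrounded shares: Unit 2A 687,423/2,483,167 × $2,055,060 = 568,908.78; Unit 1A 767,403/2,483,167 × $2,055,060 = 635,099.94; Unit 2C 51,472/2,483,167 × $2,055,060 = 42,598.04; Unit 4B 499,428/2,483,167 × $2,055,060 = 413,324.80; Unit PH1 477,441/2,483,167 × $2,055,060 = 395,128.44.
Rounded to nearest $5: Unit 2A $568,910; Unit 1A $635,100; Unit 2C $42,600; Unit 4B $413,325; Unit PH1 $395,130. Sum = $2,055,065.
Difference $2,055,060 − $2,055,065 = −$5 applied to largest allocation (Unit 1A): Unit 1A becomes $635,095.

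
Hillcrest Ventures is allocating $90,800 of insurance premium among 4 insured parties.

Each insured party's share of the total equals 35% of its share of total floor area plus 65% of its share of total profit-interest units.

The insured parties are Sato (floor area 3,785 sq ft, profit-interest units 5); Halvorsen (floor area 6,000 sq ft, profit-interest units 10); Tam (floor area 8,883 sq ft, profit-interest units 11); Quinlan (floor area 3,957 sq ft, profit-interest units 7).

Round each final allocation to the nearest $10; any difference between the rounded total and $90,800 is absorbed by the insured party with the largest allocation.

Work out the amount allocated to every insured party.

Sato: $14,260; Halvorsen: $26,310; Tam: $32,150; Quinlan: $18,080

Floor area total 22,625; profit-interest units total 33.
Blended shares (35% floor area + 65% profit-interest units): Sato 0.1570; Halvorsen 0.2898; Tam 0.3541; Quinlan 0.1991.
Pro-rata amounts: Sato 14,258.99; Halvorsen 26,312.69; Tam 32,150.76; Quinlan 18,077.56.
After rounding ($10): Sato $14,260; Halvorsen $26,310; Tam $32,150; Quinlan $18,080. Sum = $90,800.
Sum already equals the total — no adjustment.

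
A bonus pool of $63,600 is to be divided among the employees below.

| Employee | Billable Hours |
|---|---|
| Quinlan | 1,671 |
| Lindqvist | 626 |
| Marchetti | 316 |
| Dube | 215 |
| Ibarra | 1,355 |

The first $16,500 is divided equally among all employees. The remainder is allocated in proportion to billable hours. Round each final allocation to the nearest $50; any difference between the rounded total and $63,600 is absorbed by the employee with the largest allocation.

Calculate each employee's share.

$16,500 shared equally gives $3,300 per employee.
Remainder $47,100 by billable hours (total 4,183): Quinlan 18,815.23 → $18,800; Lindqvist 7,048.67 → $7,050; Marchetti 3,558.12 → $3,550; Dube 2,420.87 → $2,400; Ibarra 15,257.11 → $15,250.
Rounding difference +$50 on remainder applied to Quinlan.
Totals: Quinlan $3,300 + $18,850 = $22,150; Lindqvist $3,300 + $7,050 = $10,350; Marchetti $3,300 + $3,550 = $6,850; Dube $3,300 + $2,400 = $5,700; Ibarra $3,300 + $15,250 = $18,550.

Quinlan: $22,150 | Lindqvist: $10,350 | Marchetti: $6,850 | Dube: $5,700 | Ibarra: $18,550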